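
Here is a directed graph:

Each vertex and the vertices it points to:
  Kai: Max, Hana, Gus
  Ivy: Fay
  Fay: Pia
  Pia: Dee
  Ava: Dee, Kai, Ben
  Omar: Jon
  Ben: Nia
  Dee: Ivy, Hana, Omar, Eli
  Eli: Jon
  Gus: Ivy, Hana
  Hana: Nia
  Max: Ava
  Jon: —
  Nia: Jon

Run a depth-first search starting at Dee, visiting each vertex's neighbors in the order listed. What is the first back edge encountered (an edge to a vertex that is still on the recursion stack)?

DFS from Dee (visiting each vertex's neighbors in the order listed); mark gray on enter, black on exit:
Dee gray
  Ivy gray
    Fay gray
      Pia gray
        Pia→Dee: Dee is gray → back edge
First back edge: Pia → Dee.

Pia→Dee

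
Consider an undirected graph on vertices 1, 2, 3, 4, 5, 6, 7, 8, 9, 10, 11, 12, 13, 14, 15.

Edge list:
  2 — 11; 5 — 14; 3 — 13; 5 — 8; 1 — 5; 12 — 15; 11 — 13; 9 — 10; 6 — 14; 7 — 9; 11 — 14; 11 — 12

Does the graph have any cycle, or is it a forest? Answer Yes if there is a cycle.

No

DFS, tracking each vertex's parent; an edge to a visited non-parent vertex closes a cycle.
Start from 4:
visit 4 (parent –)
visit 1 (parent –)
  visit 5 (parent 1)
    visit 8 (parent 5)
      8–5: parent, skip
    5–1: parent, skip
    visit 14 (parent 5)
      visit 6 (parent 14)
        6–14: parent, skip
      14–5: parent, skip
      visit 11 (parent 14)
        visit 12 (parent 11)
          12–11: parent, skip
          visit 15 (parent 12)
            15–12: parent, skip
        11–14: parent, skip
        visit 13 (parent 11)
          13–11: parent, skip
          visit 3 (parent 13)
            3–13: parent, skip
        visit 2 (parent 11)
          2–11: parent, skip
visit 7 (parent –)
  visit 9 (parent 7)
    9–7: parent, skip
    visit 10 (parent 9)
      10–9: parent, skip
No non-parent visited neighbor found — the graph is a forest.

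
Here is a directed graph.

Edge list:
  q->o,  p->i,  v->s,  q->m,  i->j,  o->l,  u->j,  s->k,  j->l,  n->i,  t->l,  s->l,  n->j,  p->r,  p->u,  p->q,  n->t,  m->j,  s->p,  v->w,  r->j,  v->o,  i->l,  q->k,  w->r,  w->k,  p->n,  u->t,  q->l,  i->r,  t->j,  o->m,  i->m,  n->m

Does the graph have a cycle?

DFS with white/gray/black marking, starting from k:
k gray
k black
t gray
  l gray
  l black
  j gray
    j→l: l black — skip
  j black
t black
m gray
  m→j: j black — skip
m black
s gray
  s→l: l black — skip
  p gray
    i gray
      i→l: l black — skip
      i→j: j black — skip
      i→m: m black — skip
      r gray
        r→j: j black — skip
      r black
    i black
    n gray
      n→j: j black — skip
      n→i: i black — skip
      n→t: t black — skip
      n→m: m black — skip
    n black
    q gray
      q→k: k black — skip
      o gray
        o→l: l black — skip
        o→m: m black — skip
      o black
      q→l: l black — skip
      q→m: m black — skip
    q black
    p→r: r black — skip
    u gray
      u→j: j black — skip
      u→t: t black — skip
    u black
  p black
  s→k: k black — skip
s black
w gray
  w→k: k black — skip
  w→r: r black — skip
w black
v gray
  v→w: w black — skip
  v→s: s black — skip
  v→o: o black — skip
v black
Every edge goes to a white or black vertex — no back edge, so the graph is acyclic.

No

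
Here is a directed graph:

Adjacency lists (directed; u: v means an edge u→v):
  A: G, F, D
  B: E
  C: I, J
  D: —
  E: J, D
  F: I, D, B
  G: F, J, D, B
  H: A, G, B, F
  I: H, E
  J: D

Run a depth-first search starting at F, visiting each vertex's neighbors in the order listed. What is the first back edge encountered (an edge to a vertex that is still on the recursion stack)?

G→F

DFS from F (visiting each vertex's neighbors in the order listed); mark gray on enter, black on exit:
F gray
  I gray
    H gray
      A gray
        G gray
          G→F: F is gray → back edge
First back edge: G → F.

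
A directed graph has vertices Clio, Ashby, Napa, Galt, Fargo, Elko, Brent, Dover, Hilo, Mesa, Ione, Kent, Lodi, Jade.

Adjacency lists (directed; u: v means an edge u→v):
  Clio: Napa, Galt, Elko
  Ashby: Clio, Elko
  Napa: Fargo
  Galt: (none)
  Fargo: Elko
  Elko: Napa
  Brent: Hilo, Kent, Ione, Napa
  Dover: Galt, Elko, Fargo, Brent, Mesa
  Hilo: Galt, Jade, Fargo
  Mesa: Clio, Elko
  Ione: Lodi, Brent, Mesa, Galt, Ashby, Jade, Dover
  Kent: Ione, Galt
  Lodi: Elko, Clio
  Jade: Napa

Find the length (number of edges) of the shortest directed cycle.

For each vertex v, BFS finds the shortest path from v back to v.
The shortest such closed walk is Ione → Brent → Ione, length 2.

2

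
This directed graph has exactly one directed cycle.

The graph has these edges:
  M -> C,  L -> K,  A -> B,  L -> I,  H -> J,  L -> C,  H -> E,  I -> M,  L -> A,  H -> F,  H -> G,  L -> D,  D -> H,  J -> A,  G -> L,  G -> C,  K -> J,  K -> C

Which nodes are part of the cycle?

DFS with gray/black marking from L:
L gray
  I gray
    M gray
      C gray
      C black
    M black
  I black
  L→C: C black — skip
  K gray
    K→C: C black — skip
    J gray
      A gray
        B gray
        B black
      A black
    J black
  K black
  L→A: A black — skip
  D gray
    H gray
      H→J: J black — skip
      G gray
        G→C: C black — skip
        G→L: L is gray → back edge
Back edge closes the cycle L → D → H → G → L; its vertices are {D, G, H, L}.

D, G, H, L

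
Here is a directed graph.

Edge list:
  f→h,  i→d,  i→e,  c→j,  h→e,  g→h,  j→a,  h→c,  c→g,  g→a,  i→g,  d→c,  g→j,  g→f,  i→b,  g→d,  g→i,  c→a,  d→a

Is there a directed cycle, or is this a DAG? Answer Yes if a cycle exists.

DFS with white/gray/black marking, starting from d:
d gray
  c gray
    j gray
      a gray
      a black
    j black
    g gray
      g→a: a black — skip
      i gray
        i→g: g is gray → back edge
Back edge found, so a cycle exists: g → i → g.

Yes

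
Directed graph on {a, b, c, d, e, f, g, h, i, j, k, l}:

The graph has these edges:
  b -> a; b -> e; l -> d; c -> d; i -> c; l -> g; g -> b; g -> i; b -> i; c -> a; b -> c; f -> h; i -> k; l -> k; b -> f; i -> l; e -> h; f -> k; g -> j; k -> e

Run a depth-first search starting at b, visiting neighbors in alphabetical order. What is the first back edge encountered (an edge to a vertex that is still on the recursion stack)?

DFS from b (visiting neighbors in alphabetical order); mark gray on enter, black on exit:
b gray
  a gray
  a black
  c gray
    c→a: a black — skip
    d gray
    d black
  c black
  e gray
    h gray
    h black
  e black
  f gray
    f→h: h black — skip
    k gray
      k→e: e black — skip
    k black
  f black
  i gray
    i→c: c black — skip
    i→k: k black — skip
    l gray
      l→d: d black — skip
      g gray
        g→b: b is gray → back edge
First back edge: g → b.

g→b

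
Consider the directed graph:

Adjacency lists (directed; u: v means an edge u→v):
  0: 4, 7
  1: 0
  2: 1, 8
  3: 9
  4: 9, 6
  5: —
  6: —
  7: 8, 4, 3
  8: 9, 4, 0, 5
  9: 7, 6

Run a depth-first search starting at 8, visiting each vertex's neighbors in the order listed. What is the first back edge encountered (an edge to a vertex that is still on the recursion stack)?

DFS from 8 (visiting each vertex's neighbors in the order listed); mark gray on enter, black on exit:
8 gray
  9 gray
    7 gray
      7→8: 8 is gray → back edge
First back edge: 7 → 8.

7→8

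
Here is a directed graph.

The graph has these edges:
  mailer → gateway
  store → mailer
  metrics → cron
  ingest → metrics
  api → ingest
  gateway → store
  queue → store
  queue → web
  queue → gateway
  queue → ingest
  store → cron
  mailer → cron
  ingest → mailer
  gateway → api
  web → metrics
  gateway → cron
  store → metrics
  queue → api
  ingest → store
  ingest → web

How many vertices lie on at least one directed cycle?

5

A vertex is on a directed cycle iff it belongs to a strongly connected component of size ≥ 2 (or has a self-loop).
The vertices on cycles are {api, store, ingest, mailer, gateway} — 5 in total.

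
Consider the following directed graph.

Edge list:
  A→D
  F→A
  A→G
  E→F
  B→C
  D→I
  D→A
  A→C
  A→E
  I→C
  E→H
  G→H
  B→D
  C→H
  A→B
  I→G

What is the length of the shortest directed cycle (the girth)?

2

For each vertex v, BFS finds the shortest path from v back to v.
The shortest such closed walk is A → D → A, length 2.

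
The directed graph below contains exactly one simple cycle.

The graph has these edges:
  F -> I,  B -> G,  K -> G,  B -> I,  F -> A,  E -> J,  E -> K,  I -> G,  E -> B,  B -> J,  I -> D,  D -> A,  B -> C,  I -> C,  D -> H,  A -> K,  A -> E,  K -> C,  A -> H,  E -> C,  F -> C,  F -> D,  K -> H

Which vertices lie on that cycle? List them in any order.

A, B, D, E, I

DFS with gray/black marking from A:
A gray
  K gray
    G gray
    G black
    H gray
    H black
    C gray
    C black
  K black
  E gray
    J gray
    J black
    E→K: K black — skip
    B gray
      I gray
        I→C: C black — skip
        D gray
          D→H: H black — skip
          D→A: A is gray → back edge
Back edge closes the cycle A → E → B → I → D → A; its vertices are {A, B, D, E, I}.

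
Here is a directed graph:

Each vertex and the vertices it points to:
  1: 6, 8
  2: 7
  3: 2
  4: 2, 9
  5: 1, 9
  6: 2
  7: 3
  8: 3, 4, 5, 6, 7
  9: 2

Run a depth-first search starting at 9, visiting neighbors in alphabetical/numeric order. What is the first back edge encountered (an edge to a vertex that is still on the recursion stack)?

3->2

DFS from 9 (visiting neighbors in alphabetical/numeric order); mark gray on enter, black on exit:
9 gray
  2 gray
    7 gray
      3 gray
        3→2: 2 is gray → back edge
First back edge: 3 → 2.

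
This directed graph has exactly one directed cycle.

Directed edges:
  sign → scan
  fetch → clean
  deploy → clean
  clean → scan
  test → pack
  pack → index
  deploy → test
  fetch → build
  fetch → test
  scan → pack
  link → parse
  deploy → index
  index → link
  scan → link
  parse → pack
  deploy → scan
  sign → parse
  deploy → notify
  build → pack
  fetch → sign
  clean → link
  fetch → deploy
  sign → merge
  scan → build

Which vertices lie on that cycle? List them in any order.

link, pack, index, parse

DFS with gray/black marking from index:
index gray
  link gray
    parse gray
      pack gray
        pack→index: index is gray → back edge
Back edge closes the cycle index → link → parse → pack → index; its vertices are {link, pack, index, parse}.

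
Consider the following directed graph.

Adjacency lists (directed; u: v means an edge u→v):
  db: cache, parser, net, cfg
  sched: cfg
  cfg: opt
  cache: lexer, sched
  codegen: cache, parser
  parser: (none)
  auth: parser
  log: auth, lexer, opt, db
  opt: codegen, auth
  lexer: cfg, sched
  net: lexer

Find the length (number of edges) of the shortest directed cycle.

For each vertex v, BFS finds the shortest path from v back to v.
The shortest such closed walk is opt → codegen → cache → lexer → cfg → opt, length 5.

5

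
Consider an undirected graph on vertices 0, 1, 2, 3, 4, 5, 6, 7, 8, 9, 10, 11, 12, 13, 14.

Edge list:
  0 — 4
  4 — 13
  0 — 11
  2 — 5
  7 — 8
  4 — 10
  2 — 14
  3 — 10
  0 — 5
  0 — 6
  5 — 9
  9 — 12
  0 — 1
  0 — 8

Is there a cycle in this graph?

DFS, tracking each vertex's parent; an edge to a visited non-parent vertex closes a cycle.
Start from 9:
visit 9 (parent –)
  visit 12 (parent 9)
    12–9: parent, skip
  visit 5 (parent 9)
    5–9: parent, skip
    visit 0 (parent 5)
      visit 1 (parent 0)
        1–0: parent, skip
      visit 8 (parent 0)
        8–0: parent, skip
        visit 7 (parent 8)
          7–8: parent, skip
      visit 11 (parent 0)
        11–0: parent, skip
      visit 4 (parent 0)
        4–0: parent, skip
        visit 10 (parent 4)
          visit 3 (parent 10)
            3–10: parent, skip
          10–4: parent, skip
        visit 13 (parent 4)
          13–4: parent, skip
      0–5: parent, skip
      visit 6 (parent 0)
        6–0: parent, skip
    visit 2 (parent 5)
      visit 14 (parent 2)
        14–2: parent, skip
      2–5: parent, skip
No non-parent visited neighbor found — the graph is a forest.

No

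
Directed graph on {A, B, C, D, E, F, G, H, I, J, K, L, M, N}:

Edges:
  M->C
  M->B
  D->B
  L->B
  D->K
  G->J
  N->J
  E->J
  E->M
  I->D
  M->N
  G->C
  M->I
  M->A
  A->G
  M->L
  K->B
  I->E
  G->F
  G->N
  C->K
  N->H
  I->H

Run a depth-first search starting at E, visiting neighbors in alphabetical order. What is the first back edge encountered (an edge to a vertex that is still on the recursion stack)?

I→E

DFS from E (visiting neighbors in alphabetical order); mark gray on enter, black on exit:
E gray
  J gray
  J black
  M gray
    A gray
      G gray
        C gray
          K gray
            B gray
            B black
          K black
        C black
        F gray
        F black
        G→J: J black — skip
        N gray
          H gray
          H black
          N→J: J black — skip
        N black
      G black
    A black
    M→B: B black — skip
    M→C: C black — skip
    I gray
      D gray
        D→B: B black — skip
        D→K: K black — skip
      D black
      I→E: E is gray → back edge
First back edge: I → E.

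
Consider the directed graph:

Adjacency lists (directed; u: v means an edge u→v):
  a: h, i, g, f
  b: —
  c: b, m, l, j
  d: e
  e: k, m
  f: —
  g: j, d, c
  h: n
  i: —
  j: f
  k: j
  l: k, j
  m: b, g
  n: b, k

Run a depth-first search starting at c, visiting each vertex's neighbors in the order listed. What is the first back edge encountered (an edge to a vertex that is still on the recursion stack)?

DFS from c (visiting each vertex's neighbors in the order listed); mark gray on enter, black on exit:
c gray
  b gray
  b black
  m gray
    m→b: b black — skip
    g gray
      j gray
        f gray
        f black
      j black
      d gray
        e gray
          k gray
            k→j: j black — skip
          k black
          e→m: m is gray → back edge
First back edge: e → m.

e→m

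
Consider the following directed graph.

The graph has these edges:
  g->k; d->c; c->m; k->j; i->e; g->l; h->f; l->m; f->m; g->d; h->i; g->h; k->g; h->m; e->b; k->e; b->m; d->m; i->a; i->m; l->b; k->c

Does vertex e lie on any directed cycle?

No

e lies on a cycle iff there is a path from e back to itself.
Exploring from e, it never reaches itself; equivalently, its strongly connected component is a singleton.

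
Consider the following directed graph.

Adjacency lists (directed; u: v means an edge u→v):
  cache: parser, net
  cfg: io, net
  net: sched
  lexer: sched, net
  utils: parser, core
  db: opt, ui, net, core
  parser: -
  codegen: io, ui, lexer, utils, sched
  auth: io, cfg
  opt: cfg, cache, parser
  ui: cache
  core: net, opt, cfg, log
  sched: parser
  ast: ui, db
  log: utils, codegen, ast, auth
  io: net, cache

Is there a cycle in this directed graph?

Yes

DFS with white/gray/black marking, starting from net:
net gray
  sched gray
    parser gray
    parser black
  sched black
net black
cache gray
  cache→parser: parser black — skip
  cache→net: net black — skip
cache black
cfg gray
  io gray
    io→net: net black — skip
    io→cache: cache black — skip
  io black
  cfg→net: net black — skip
cfg black
lexer gray
  lexer→sched: sched black — skip
  lexer→net: net black — skip
lexer black
utils gray
  utils→parser: parser black — skip
  core gray
    core→net: net black — skip
    opt gray
      opt→cfg: cfg black — skip
      opt→cache: cache black — skip
      opt→parser: parser black — skip
    opt black
    core→cfg: cfg black — skip
    log gray
      log→utils: utils is gray → back edge
Back edge found, so a cycle exists: utils → core → log → utils.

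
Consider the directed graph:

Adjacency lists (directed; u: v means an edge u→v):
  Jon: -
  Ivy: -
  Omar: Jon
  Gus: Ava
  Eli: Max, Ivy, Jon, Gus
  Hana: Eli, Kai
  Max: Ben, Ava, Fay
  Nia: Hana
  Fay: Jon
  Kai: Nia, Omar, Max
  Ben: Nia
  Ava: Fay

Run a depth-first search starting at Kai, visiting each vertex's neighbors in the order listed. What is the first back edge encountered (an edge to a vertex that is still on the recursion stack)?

Ben→Nia

DFS from Kai (visiting each vertex's neighbors in the order listed); mark gray on enter, black on exit:
Kai gray
  Nia gray
    Hana gray
      Eli gray
        Max gray
          Ben gray
            Ben→Nia: Nia is gray → back edge
First back edge: Ben → Nia.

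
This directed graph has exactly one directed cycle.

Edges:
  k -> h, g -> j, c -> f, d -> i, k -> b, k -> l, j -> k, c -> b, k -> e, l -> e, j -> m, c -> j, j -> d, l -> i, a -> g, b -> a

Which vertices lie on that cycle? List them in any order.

a, b, g, j, k

DFS with gray/black marking from j:
j gray
  m gray
  m black
  d gray
    i gray
    i black
  d black
  k gray
    b gray
      a gray
        g gray
          g→j: j is gray → back edge
Back edge closes the cycle j → k → b → a → g → j; its vertices are {a, b, g, j, k}.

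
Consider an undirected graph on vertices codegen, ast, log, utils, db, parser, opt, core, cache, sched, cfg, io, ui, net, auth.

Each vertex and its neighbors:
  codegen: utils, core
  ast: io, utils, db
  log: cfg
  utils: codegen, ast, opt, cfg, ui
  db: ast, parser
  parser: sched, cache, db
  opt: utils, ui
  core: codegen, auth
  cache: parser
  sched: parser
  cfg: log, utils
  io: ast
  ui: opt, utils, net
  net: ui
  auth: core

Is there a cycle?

DFS, tracking each vertex's parent; an edge to a visited non-parent vertex closes a cycle.
Start from ast:
visit ast (parent –)
  visit io (parent ast)
    io–ast: parent, skip
  visit utils (parent ast)
    visit codegen (parent utils)
      codegen–utils: parent, skip
      visit core (parent codegen)
        core–codegen: parent, skip
        visit auth (parent core)
          auth–core: parent, skip
    utils–ast: parent, skip
    visit opt (parent utils)
      opt–utils: parent, skip
      visit ui (parent opt)
        ui–opt: parent, skip
        ui–utils: utils visited and ≠ parent → cycle
Cycle: utils – opt – ui – utils.

Yes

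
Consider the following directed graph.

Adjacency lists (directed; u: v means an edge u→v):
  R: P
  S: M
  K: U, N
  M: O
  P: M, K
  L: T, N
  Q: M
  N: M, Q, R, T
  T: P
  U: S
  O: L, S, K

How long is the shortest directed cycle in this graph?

3

For each vertex v, BFS finds the shortest path from v back to v.
The shortest such closed walk is O → S → M → O, length 3.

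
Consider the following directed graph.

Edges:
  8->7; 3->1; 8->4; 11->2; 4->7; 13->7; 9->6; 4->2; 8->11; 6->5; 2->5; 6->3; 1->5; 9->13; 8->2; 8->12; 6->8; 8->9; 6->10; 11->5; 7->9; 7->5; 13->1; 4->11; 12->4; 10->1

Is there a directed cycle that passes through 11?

No

11 lies on a cycle iff there is a path from 11 back to itself.
Exploring from 11, it never reaches itself; equivalently, its strongly connected component is a singleton.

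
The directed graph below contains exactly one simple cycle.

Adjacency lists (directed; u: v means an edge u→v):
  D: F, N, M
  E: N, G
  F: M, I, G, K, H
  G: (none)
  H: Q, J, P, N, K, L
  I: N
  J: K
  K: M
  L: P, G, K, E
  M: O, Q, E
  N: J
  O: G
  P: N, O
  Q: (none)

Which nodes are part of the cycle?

DFS with gray/black marking from M:
M gray
  O gray
    G gray
    G black
  O black
  Q gray
  Q black
  E gray
    N gray
      J gray
        K gray
          K→M: M is gray → back edge
Back edge closes the cycle M → E → N → J → K → M; its vertices are {E, J, K, M, N}.

E, J, K, M, N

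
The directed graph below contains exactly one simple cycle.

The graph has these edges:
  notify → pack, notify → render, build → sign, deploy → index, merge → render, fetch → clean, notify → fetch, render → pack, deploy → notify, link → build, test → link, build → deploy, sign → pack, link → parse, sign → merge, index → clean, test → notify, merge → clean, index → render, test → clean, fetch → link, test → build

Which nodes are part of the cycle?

link, build, fetch, deploy, notify

DFS with gray/black marking from link:
link gray
  parse gray
  parse black
  build gray
    sign gray
      pack gray
      pack black
      merge gray
        render gray
          render→pack: pack black — skip
        render black
        clean gray
        clean black
      merge black
    sign black
    deploy gray
      index gray
        index→render: render black — skip
        index→clean: clean black — skip
      index black
      notify gray
        notify→pack: pack black — skip
        fetch gray
          fetch→clean: clean black — skip
          fetch→link: link is gray → back edge
Back edge closes the cycle link → build → deploy → notify → fetch → link; its vertices are {link, build, fetch, deploy, notify}.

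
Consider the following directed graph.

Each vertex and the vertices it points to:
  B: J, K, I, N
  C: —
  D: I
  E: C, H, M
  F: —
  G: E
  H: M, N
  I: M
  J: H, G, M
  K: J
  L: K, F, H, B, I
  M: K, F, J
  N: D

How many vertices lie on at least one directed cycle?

9

A vertex is on a directed cycle iff it belongs to a strongly connected component of size ≥ 2 (or has a self-loop).
The vertices on cycles are {D, E, G, H, I, J, K, M, N} — 9 in total.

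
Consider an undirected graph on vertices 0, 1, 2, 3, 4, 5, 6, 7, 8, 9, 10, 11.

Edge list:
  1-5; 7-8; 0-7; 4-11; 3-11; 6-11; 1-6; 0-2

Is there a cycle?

No

DFS, tracking each vertex's parent; an edge to a visited non-parent vertex closes a cycle.
Start from 1:
visit 1 (parent –)
  visit 5 (parent 1)
    5–1: parent, skip
  visit 6 (parent 1)
    6–1: parent, skip
    visit 11 (parent 6)
      11–6: parent, skip
      visit 3 (parent 11)
        3–11: parent, skip
      visit 4 (parent 11)
        4–11: parent, skip
visit 0 (parent –)
  visit 2 (parent 0)
    2–0: parent, skip
  visit 7 (parent 0)
    visit 8 (parent 7)
      8–7: parent, skip
    7–0: parent, skip
visit 9 (parent –)
visit 10 (parent –)
No non-parent visited neighbor found — the graph is a forest.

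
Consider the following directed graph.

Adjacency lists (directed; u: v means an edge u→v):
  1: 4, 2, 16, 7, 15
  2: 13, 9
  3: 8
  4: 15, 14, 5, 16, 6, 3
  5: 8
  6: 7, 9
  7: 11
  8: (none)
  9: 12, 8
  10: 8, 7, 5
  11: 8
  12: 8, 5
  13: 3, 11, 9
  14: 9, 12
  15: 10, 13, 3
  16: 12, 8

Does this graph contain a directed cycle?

No

DFS with white/gray/black marking, starting from 15:
15 gray
  10 gray
    8 gray
    8 black
    7 gray
      11 gray
        11→8: 8 black — skip
      11 black
    7 black
    5 gray
      5→8: 8 black — skip
    5 black
  10 black
  13 gray
    3 gray
      3→8: 8 black — skip
    3 black
    13→11: 11 black — skip
    9 gray
      12 gray
        12→8: 8 black — skip
        12→5: 5 black — skip
      12 black
      9→8: 8 black — skip
    9 black
  13 black
  15→3: 3 black — skip
15 black
1 gray
  4 gray
    4→15: 15 black — skip
    14 gray
      14→9: 9 black — skip
      14→12: 12 black — skip
    14 black
    4→5: 5 black — skip
    16 gray
      16→12: 12 black — skip
      16→8: 8 black — skip
    16 black
    6 gray
      6→7: 7 black — skip
      6→9: 9 black — skip
    6 black
    4→3: 3 black — skip
  4 black
  2 gray
    2→13: 13 black — skip
    2→9: 9 black — skip
  2 black
  1→16: 16 black — skip
  1→7: 7 black — skip
  1→15: 15 black — skip
1 black
Every edge goes to a white or black vertex — no back edge, so the graph is acyclic.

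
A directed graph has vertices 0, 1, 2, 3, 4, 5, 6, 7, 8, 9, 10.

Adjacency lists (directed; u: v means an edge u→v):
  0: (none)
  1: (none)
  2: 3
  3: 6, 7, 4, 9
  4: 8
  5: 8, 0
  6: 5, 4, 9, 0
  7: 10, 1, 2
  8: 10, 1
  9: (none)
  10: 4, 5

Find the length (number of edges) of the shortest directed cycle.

3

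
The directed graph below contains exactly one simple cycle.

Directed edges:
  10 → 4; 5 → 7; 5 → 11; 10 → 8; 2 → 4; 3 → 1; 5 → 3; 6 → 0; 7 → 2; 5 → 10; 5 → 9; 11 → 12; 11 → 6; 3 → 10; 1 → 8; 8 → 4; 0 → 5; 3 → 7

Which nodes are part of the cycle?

DFS with gray/black marking from 5:
5 gray
  10 gray
    8 gray
      4 gray
      4 black
    8 black
    10→4: 4 black — skip
  10 black
  3 gray
    3→10: 10 black — skip
    1 gray
      1→8: 8 black — skip
    1 black
    7 gray
      2 gray
        2→4: 4 black — skip
      2 black
    7 black
  3 black
  9 gray
  9 black
  5→7: 7 black — skip
  11 gray
    12 gray
    12 black
    6 gray
      0 gray
        0→5: 5 is gray → back edge
Back edge closes the cycle 5 → 11 → 6 → 0 → 5; its vertices are {0, 5, 6, 11}.

0, 5, 6, 11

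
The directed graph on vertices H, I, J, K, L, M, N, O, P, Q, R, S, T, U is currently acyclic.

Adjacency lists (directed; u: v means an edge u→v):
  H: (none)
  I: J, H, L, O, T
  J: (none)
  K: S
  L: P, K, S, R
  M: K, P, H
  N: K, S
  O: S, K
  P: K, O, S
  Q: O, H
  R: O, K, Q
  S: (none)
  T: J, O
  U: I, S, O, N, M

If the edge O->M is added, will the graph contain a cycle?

Yes

Adding O→M creates a cycle iff M can already reach O.
Path from M: M → P → O.
So M → … → O → M is a cycle.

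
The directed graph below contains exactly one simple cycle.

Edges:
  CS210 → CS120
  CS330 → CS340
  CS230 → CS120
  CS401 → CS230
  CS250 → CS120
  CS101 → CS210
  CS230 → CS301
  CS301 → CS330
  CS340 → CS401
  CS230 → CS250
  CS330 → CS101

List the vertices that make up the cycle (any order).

CS230, CS301, CS330, CS340, CS401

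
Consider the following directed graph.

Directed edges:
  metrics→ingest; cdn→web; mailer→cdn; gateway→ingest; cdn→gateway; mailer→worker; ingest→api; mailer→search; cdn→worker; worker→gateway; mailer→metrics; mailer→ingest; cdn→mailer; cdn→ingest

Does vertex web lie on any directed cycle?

No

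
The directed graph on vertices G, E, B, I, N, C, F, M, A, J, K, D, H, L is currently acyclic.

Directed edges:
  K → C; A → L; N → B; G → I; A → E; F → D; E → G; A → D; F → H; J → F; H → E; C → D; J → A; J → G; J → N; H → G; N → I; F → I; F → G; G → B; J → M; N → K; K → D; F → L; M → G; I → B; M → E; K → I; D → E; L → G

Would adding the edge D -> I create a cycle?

No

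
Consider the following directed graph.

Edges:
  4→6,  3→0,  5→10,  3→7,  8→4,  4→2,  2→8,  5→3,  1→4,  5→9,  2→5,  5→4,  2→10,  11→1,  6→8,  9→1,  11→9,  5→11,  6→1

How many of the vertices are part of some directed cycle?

8

A vertex is on a directed cycle iff it belongs to a strongly connected component of size ≥ 2 (or has a self-loop).
The vertices on cycles are {1, 2, 4, 5, 6, 8, 9, 11} — 8 in total.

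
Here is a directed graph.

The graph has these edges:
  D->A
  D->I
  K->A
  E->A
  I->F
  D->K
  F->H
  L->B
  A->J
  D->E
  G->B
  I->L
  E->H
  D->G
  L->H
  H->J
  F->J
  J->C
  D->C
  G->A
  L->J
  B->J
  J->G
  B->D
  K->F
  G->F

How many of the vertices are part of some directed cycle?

11

A vertex is on a directed cycle iff it belongs to a strongly connected component of size ≥ 2 (or has a self-loop).
The vertices on cycles are {A, B, D, E, F, G, H, I, J, K, L} — 11 in total.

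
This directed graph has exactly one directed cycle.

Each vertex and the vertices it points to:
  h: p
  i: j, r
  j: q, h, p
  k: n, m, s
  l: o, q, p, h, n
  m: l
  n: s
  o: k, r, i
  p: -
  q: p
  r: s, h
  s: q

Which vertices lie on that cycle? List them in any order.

DFS with gray/black marking from l:
l gray
  o gray
    k gray
      n gray
        s gray
          q gray
            p gray
            p black
          q black
        s black
      n black
      m gray
        m→l: l is gray → back edge
Back edge closes the cycle l → o → k → m → l; its vertices are {k, l, m, o}.

k, l, m, o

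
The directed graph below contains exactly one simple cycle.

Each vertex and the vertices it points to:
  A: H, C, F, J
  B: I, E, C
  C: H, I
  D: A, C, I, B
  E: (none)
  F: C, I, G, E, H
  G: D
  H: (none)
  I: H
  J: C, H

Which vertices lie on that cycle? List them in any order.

A, D, F, G

DFS with gray/black marking from G:
G gray
  D gray
    A gray
      H gray
      H black
      C gray
        C→H: H black — skip
        I gray
          I→H: H black — skip
        I black
      C black
      F gray
        F→C: C black — skip
        F→I: I black — skip
        F→G: G is gray → back edge
Back edge closes the cycle G → D → A → F → G; its vertices are {A, D, F, G}.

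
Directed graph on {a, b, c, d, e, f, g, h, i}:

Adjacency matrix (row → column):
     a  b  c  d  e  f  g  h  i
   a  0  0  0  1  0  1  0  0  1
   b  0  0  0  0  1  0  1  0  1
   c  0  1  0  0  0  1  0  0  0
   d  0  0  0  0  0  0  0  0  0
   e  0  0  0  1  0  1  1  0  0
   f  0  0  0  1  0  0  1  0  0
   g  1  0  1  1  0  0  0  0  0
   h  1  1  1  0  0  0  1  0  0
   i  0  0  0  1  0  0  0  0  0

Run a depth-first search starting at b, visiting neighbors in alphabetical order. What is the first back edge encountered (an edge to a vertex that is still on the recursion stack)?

a→f

DFS from b (visiting neighbors in alphabetical order); mark gray on enter, black on exit:
b gray
  e gray
    d gray
    d black
    f gray
      f→d: d black — skip
      g gray
        a gray
          a→d: d black — skip
          a→f: f is gray → back edge
First back edge: a → f.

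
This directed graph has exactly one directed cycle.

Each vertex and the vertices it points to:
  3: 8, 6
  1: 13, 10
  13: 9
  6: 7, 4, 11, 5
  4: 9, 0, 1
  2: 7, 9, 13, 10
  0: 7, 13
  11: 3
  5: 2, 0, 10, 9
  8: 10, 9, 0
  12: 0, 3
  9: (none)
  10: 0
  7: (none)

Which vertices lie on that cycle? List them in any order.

DFS with gray/black marking from 3:
3 gray
  8 gray
    10 gray
      0 gray
        7 gray
        7 black
        13 gray
          9 gray
          9 black
        13 black
      0 black
    10 black
    8→9: 9 black — skip
    8→0: 0 black — skip
  8 black
  6 gray
    6→7: 7 black — skip
    4 gray
      4→9: 9 black — skip
      4→0: 0 black — skip
      1 gray
        1→13: 13 black — skip
        1→10: 10 black — skip
      1 black
    4 black
    11 gray
      11→3: 3 is gray → back edge
Back edge closes the cycle 3 → 6 → 11 → 3; its vertices are {3, 6, 11}.

3, 6, 11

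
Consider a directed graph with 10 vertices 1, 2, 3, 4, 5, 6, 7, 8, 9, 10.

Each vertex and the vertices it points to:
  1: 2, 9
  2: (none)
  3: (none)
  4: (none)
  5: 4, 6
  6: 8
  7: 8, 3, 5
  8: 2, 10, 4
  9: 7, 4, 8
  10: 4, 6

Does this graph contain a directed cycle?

Yes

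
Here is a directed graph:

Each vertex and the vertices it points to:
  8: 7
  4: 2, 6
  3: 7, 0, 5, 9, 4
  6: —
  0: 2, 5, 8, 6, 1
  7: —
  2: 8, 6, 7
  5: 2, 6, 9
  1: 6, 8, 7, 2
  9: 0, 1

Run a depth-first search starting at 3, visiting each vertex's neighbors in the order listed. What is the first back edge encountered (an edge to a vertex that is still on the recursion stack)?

9->0

DFS from 3 (visiting each vertex's neighbors in the order listed); mark gray on enter, black on exit:
3 gray
  7 gray
  7 black
  0 gray
    2 gray
      8 gray
        8→7: 7 black — skip
      8 black
      6 gray
      6 black
      2→7: 7 black — skip
    2 black
    5 gray
      5→2: 2 black — skip
      5→6: 6 black — skip
      9 gray
        9→0: 0 is gray → back edge
First back edge: 9 → 0.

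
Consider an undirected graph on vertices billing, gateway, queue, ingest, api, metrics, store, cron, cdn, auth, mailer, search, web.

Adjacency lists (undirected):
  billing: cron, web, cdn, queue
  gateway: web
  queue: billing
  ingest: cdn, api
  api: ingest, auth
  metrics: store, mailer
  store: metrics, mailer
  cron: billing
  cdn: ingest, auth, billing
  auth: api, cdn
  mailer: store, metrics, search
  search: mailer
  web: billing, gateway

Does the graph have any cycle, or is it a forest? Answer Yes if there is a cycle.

DFS, tracking each vertex's parent; an edge to a visited non-parent vertex closes a cycle.
Start from gateway:
visit gateway (parent –)
  visit web (parent gateway)
    visit billing (parent web)
      visit cron (parent billing)
        cron–billing: parent, skip
      billing–web: parent, skip
      visit cdn (parent billing)
        visit ingest (parent cdn)
          ingest–cdn: parent, skip
          visit api (parent ingest)
            api–ingest: parent, skip
            visit auth (parent api)
              auth–api: parent, skip
              auth–cdn: cdn visited and ≠ parent → cycle
Cycle: cdn – ingest – api – auth – cdn.

Yes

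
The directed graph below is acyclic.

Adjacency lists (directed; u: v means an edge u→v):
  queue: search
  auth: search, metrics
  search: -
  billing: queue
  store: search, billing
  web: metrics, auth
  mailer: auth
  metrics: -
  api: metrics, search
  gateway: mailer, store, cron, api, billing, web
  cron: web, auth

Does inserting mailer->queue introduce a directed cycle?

No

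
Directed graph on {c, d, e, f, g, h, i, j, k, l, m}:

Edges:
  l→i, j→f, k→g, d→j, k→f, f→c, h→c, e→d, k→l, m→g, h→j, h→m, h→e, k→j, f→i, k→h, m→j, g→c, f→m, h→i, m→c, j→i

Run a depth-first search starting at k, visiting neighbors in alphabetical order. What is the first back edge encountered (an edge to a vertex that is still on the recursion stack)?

j->f

DFS from k (visiting neighbors in alphabetical order); mark gray on enter, black on exit:
k gray
  f gray
    c gray
    c black
    i gray
    i black
    m gray
      m→c: c black — skip
      g gray
        g→c: c black — skip
      g black
      j gray
        j→f: f is gray → back edge
First back edge: j → f.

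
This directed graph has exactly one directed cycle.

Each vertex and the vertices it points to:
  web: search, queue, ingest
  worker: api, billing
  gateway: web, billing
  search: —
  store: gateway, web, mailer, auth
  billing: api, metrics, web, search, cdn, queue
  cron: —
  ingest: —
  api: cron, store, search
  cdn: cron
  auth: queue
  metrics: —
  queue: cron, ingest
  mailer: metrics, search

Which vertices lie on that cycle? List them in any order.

DFS with gray/black marking from billing:
billing gray
  api gray
    cron gray
    cron black
    store gray
      gateway gray
        web gray
          search gray
          search black
          queue gray
            queue→cron: cron black — skip
            ingest gray
            ingest black
          queue black
          web→ingest: ingest black — skip
        web black
        gateway→billing: billing is gray → back edge
Back edge closes the cycle billing → api → store → gateway → billing; its vertices are {api, store, billing, gateway}.

api, store, billing, gateway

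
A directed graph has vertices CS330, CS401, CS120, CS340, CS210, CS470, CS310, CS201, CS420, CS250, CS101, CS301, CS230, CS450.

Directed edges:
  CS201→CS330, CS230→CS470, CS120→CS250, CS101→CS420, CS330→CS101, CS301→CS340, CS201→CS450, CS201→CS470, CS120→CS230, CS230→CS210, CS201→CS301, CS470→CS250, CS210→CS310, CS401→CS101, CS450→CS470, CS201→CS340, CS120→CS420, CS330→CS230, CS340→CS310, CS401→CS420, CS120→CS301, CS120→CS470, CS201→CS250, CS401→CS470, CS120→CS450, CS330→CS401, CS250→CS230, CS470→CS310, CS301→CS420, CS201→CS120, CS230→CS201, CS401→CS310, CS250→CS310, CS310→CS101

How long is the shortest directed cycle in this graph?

For each vertex v, BFS finds the shortest path from v back to v.
The shortest such closed walk is CS120 → CS230 → CS201 → CS120, length 3.

3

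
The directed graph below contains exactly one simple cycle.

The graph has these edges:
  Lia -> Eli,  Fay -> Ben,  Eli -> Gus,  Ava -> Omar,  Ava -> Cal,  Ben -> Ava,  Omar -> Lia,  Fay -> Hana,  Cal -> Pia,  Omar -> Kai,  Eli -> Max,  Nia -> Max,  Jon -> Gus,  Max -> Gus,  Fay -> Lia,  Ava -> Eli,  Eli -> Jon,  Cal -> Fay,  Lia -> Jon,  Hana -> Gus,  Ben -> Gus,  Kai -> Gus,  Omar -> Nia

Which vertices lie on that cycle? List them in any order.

Ava, Ben, Cal, Fay

DFS with gray/black marking from Ava:
Ava gray
  Eli gray
    Jon gray
      Gus gray
      Gus black
    Jon black
    Eli→Gus: Gus black — skip
    Max gray
      Max→Gus: Gus black — skip
    Max black
  Eli black
  Cal gray
    Fay gray
      Hana gray
        Hana→Gus: Gus black — skip
      Hana black
      Lia gray
        Lia→Eli: Eli black — skip
        Lia→Jon: Jon black — skip
      Lia black
      Ben gray
        Ben→Ava: Ava is gray → back edge
Back edge closes the cycle Ava → Cal → Fay → Ben → Ava; its vertices are {Ava, Ben, Cal, Fay}.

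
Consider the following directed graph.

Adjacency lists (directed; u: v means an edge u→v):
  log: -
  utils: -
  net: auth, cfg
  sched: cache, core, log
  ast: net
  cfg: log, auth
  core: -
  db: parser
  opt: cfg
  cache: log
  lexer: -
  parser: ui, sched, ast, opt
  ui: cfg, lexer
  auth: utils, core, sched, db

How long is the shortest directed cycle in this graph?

For each vertex v, BFS finds the shortest path from v back to v.
The shortest such closed walk is auth → db → parser → opt → cfg → auth, length 5.

5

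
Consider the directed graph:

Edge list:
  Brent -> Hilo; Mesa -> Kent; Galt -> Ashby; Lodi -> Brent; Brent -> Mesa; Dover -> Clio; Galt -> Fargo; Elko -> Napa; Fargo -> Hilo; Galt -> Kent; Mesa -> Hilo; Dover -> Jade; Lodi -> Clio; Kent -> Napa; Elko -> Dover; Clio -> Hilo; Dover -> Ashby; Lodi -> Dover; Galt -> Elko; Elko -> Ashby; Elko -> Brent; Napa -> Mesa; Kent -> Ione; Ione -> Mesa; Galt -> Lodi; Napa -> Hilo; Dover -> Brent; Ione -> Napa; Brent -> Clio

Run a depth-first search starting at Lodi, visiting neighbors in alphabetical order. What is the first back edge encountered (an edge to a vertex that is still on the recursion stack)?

Ione→Mesa

DFS from Lodi (visiting neighbors in alphabetical order); mark gray on enter, black on exit:
Lodi gray
  Brent gray
    Clio gray
      Hilo gray
      Hilo black
    Clio black
    Brent→Hilo: Hilo black — skip
    Mesa gray
      Mesa→Hilo: Hilo black — skip
      Kent gray
        Ione gray
          Ione→Mesa: Mesa is gray → back edge
First back edge: Ione → Mesa.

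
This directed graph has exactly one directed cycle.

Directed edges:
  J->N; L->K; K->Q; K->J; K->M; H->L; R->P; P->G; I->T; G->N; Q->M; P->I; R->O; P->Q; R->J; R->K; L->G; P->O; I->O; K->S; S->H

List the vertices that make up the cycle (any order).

H, K, L, S

DFS with gray/black marking from K:
K gray
  Q gray
    M gray
    M black
  Q black
  S gray
    H gray
      L gray
        L→K: K is gray → back edge
Back edge closes the cycle K → S → H → L → K; its vertices are {H, K, L, S}.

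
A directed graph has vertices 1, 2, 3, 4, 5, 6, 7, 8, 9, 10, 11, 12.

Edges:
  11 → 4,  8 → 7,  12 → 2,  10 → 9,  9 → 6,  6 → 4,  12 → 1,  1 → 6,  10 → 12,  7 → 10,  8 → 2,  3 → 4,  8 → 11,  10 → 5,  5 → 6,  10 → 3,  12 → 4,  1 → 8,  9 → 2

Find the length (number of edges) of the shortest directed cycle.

5

For each vertex v, BFS finds the shortest path from v back to v.
The shortest such closed walk is 10 → 12 → 1 → 8 → 7 → 10, length 5.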